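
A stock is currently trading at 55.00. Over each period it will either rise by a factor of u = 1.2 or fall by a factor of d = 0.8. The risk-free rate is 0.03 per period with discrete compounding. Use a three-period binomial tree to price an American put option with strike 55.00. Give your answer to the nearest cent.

Risk-neutral probability p = (1 + 0.03 − 0.8)/(1.2 − 0.8) = 0.2300/0.4000 = 0.5750
Terminal stock prices: S_uuu = 95.04, S_uud = 63.36, S_udd = 42.24, S_ddd = 28.16
Terminal payoffs (K − S): max(-40.04, 0) = 0, max(-8.36, 0) = 0, max(12.76, 0) = 12.76, max(26.84, 0) = 26.84
Node uu (S = 79.2): continuation = 1/1.03·[0.5750·0.0000 + 0.4250·0.0000] = 0.0000; exercise value = 0.0000 ≤ continuation, so V_uu = 0.0000
Node ud (S = 52.8): continuation = 1/1.03·[0.5750·0.0000 + 0.4250·12.7600] = 5.2650; exercise value = 2.2000 ≤ continuation, so V_ud = 5.2650
Node dd (S = 35.2): continuation = 1/1.03·[0.5750·12.7600 + 0.4250·26.8400] = 18.1981; exercise value = 19.8000 > continuation, so V_dd = 19.8000 (exercise)
Node u (S = 66): continuation = 1/1.03·[0.5750·0.0000 + 0.4250·5.2650] = 2.1725; exercise value = 0.0000 ≤ continuation, so V_u = 2.1725
Node d (S = 44): continuation = 1/1.03·[0.5750·5.2650 + 0.4250·19.8000] = 11.1091; exercise value = 11.0000 ≤ continuation, so V_d = 11.1091
Node 0 (S = 55): continuation = 1/1.03·[0.5750·2.1725 + 0.4250·11.1091] = 5.7967; exercise value = 0.0000 ≤ continuation, so V_0 = 5.7967

5.80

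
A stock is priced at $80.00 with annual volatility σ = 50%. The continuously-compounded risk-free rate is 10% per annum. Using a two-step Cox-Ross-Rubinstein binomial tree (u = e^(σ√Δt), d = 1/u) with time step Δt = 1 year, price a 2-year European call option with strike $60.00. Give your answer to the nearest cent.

CRR parameters: u = e^(σ√Δt) = e^(0.5·√1) = 1.6487, d = 1/u = 0.6065
Per-period rate: rΔt = 0.1·1 = 0.1, so R = e^0.1 = 1.1052
Risk-neutral probability p = (e^0.1 − 0.6065)/(1.6487 − 0.6065) = 0.4986/1.0422 = 0.4785
Terminal stock prices: S_uu = 217.5, S_ud = 80, S_dd = 29.43
Terminal payoffs (S − K): max(157.5, 0) = 157.5, max(20, 0) = 20, max(-30.57, 0) = 0
Node u (S = 131.9): V_u = e^(−0.1)·[0.4785·157.4625 + 0.5215·20.0000] = 77.6075
Node d (S = 48.52): V_d = e^(−0.1)·[0.4785·20.0000 + 0.5215·0.0000] = 8.6585
Node 0 (S = 80): V_0 = e^(−0.1)·[0.4785·77.6075 + 0.5215·8.6585] = 37.6841

$37.68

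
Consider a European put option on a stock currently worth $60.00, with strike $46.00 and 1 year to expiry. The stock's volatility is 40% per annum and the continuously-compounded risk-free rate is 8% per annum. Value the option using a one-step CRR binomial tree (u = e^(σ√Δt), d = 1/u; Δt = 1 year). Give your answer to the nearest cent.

CRR parameters: u = e^(σ√Δt) = e^(0.4·√1) = 1.4918, d = 1/u = 0.6703
Per-period rate: rΔt = 0.08·1 = 0.08, so R = e^0.08 = 1.0833
Risk-neutral probability p = (e^0.08 − 0.6703)/(1.4918 − 0.6703) = 0.4130/0.8215 = 0.5027
Terminal stock prices: S_u = 89.51, S_d = 40.22
Terminal payoffs (K − S): max(-43.51, 0) = 0, max(5.781, 0) = 5.781
Node 0 (S = 60): V_0 = e^(−0.08)·[0.5027·0.0000 + 0.4973·5.7808] = 2.6538

$2.65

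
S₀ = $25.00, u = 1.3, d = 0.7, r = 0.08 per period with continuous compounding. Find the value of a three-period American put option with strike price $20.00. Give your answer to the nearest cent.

Risk-neutral probability p = (e^0.08 − 0.7)/(1.3 − 0.7) = 0.3833/0.6000 = 0.6388
Terminal stock prices: S_uuu = 54.93, S_uud = 29.58, S_udd = 15.92, S_ddd = 8.575
Terminal payoffs (K − S): max(-34.93, 0) = 0, max(-9.575, 0) = 0, max(4.075, 0) = 4.075, max(11.43, 0) = 11.43
Node uu (S = 42.25): continuation = e^(−0.08)·[0.6388·0.0000 + 0.3612·0.0000] = 0.0000; exercise value = 0.0000 ≤ continuation, so V_uu = 0.0000
Node ud (S = 22.75): continuation = e^(−0.08)·[0.6388·0.0000 + 0.3612·4.0750] = 1.3587; exercise value = 0.0000 ≤ continuation, so V_ud = 1.3587
Node dd (S = 12.25): continuation = e^(−0.08)·[0.6388·4.0750 + 0.3612·11.4250] = 6.2123; exercise value = 7.7500 > continuation, so V_dd = 7.7500 (exercise)
Node u (S = 32.5): continuation = e^(−0.08)·[0.6388·0.0000 + 0.3612·1.3587] = 0.4530; exercise value = 0.0000 ≤ continuation, so V_u = 0.4530
Node d (S = 17.5): continuation = e^(−0.08)·[0.6388·1.3587 + 0.3612·7.7500] = 3.3852; exercise value = 2.5000 ≤ continuation, so V_d = 3.3852
Node 0 (S = 25): continuation = e^(−0.08)·[0.6388·0.4530 + 0.3612·3.3852] = 1.3958; exercise value = 0.0000 ≤ continuation, so V_0 = 1.3958

$1.40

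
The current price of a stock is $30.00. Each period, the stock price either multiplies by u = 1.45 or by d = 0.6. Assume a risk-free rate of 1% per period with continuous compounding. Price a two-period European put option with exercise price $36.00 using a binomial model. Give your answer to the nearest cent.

$11.46

Risk-neutral probability p = (e^0.01 − 0.6)/(1.45 − 0.6) = 0.4101/0.8500 = 0.4824
Terminal stock prices: S_uu = 63.08, S_ud = 26.1, S_dd = 10.8
Terminal payoffs (K − S): max(-27.08, 0) = 0, max(9.9, 0) = 9.9, max(25.2, 0) = 25.2
Node u (S = 43.5): V_u = e^(−0.01)·[0.4824·0.0000 + 0.5176·9.9000] = 5.0731
Node d (S = 18): V_d = e^(−0.01)·[0.4824·9.9000 + 0.5176·25.2000] = 17.6418
Node 0 (S = 30): V_0 = e^(−0.01)·[0.4824·5.0731 + 0.5176·17.6418] = 11.4633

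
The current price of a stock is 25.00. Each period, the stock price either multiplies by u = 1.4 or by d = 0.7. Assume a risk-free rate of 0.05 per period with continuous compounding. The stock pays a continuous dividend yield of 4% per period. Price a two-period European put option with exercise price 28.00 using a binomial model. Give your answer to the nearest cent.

Per-period risk-free factor R = e^0.05 = 1.0513; dividend-adjusted growth = e^(0.05−0.04) = 1.0101.
Risk-neutral probability p = (1.0101 − 0.7)/(1.4 − 0.7) = 0.3101/0.7000 = 0.4429
Terminal stock prices: S_uu = 49, S_ud = 24.5, S_dd = 12.25
Terminal payoffs (K − S): max(-21, 0) = 0, max(3.5, 0) = 3.5, max(15.75, 0) = 15.75
Node u (S = 35): V_u = e^(−0.05)·[0.4429·0.0000 + 0.5571·3.5000] = 1.8547
Node d (S = 17.5): V_d = e^(−0.05)·[0.4429·3.5000 + 0.5571·15.7500] = 9.8206
Node 0 (S = 25): V_0 = e^(−0.05)·[0.4429·1.8547 + 0.5571·9.8206] = 5.9854

5.99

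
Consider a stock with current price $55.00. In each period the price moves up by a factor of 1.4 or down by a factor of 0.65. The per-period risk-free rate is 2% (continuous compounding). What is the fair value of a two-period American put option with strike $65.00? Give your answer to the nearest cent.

$18.11

Risk-neutral probability p = (e^0.02 − 0.65)/(1.4 − 0.65) = 0.3702/0.7500 = 0.4936
Terminal stock prices: S_uu = 107.8, S_ud = 50.05, S_dd = 23.24
Terminal payoffs (K − S): max(-42.8, 0) = 0, max(14.95, 0) = 14.95, max(41.76, 0) = 41.76
Node u (S = 77): continuation = e^(−0.02)·[0.4936·0.0000 + 0.5064·14.9500] = 7.4207; exercise value = 0.0000 ≤ continuation, so V_u = 7.4207
Node d (S = 35.75): continuation = e^(−0.02)·[0.4936·14.9500 + 0.5064·41.7625] = 27.9629; exercise value = 29.2500 > continuation, so V_d = 29.2500 (exercise)
Node 0 (S = 55): continuation = e^(−0.02)·[0.4936·7.4207 + 0.5064·29.2500] = 18.1092; exercise value = 10.0000 ≤ continuation, so V_0 = 18.1092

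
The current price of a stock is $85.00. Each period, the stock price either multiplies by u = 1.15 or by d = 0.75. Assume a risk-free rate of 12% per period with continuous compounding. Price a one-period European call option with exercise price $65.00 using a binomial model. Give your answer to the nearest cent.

Risk-neutral probability p = (e^0.12 − 0.75)/(1.15 − 0.75) = 0.3775/0.4000 = 0.9437
Terminal stock prices: S_u = 97.75, S_d = 63.75
Terminal payoffs (S − K): max(32.75, 0) = 32.75, max(-1.25, 0) = 0
Node 0 (S = 85): V_0 = e^(−0.12)·[0.9437·32.7500 + 0.0563·0.0000] = 27.4125

$27.41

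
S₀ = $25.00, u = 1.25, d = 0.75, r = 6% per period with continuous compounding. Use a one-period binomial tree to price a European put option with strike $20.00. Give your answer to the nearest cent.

Risk-neutral probability p = (e^0.06 − 0.75)/(1.25 − 0.75) = 0.3118/0.5000 = 0.6237
Terminal stock prices: S_u = 31.25, S_d = 18.75
Terminal payoffs (K − S): max(-11.25, 0) = 0, max(1.25, 0) = 1.25
Node 0 (S = 25): V_0 = e^(−0.06)·[0.6237·0.0000 + 0.3763·1.2500] = 0.4430

$0.44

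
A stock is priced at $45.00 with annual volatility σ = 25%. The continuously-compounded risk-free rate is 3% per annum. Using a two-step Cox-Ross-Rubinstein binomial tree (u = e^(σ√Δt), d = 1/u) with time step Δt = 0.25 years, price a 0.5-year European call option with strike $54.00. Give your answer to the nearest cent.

CRR parameters: u = e^(σ√Δt) = e^(0.25·√0.25) = 1.1331, d = 1/u = 0.8825
Per-period rate: rΔt = 0.03·0.25 = 0.0075, so R = e^0.0075 = 1.0075
Risk-neutral probability p = (e^0.0075 − 0.8825)/(1.1331 − 0.8825) = 0.1250/0.2507 = 0.4988
Terminal stock prices: S_uu = 57.78, S_ud = 45, S_dd = 35.05
Terminal payoffs (S − K): max(3.781, 0) = 3.781, max(-9, 0) = 0, max(-18.95, 0) = 0
Node u (S = 50.99): V_u = e^(−0.0075)·[0.4988·3.7811 + 0.5012·0.0000] = 1.8720
Node d (S = 39.71): V_d = e^(−0.0075)·[0.4988·0.0000 + 0.5012·0.0000] = 0.0000
Node 0 (S = 45): V_0 = e^(−0.0075)·[0.4988·1.8720 + 0.5012·0.0000] = 0.9268

$0.93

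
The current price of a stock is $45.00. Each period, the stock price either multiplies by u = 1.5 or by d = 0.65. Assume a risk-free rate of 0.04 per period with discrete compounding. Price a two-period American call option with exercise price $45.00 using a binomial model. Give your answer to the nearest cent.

$10.95

Risk-neutral probability p = (1 + 0.04 − 0.65)/(1.5 − 0.65) = 0.3900/0.8500 = 0.4588
Terminal stock prices: S_uu = 101.2, S_ud = 43.88, S_dd = 19.01
Terminal payoffs (S − K): max(56.25, 0) = 56.25, max(-1.125, 0) = 0, max(-25.99, 0) = 0
Node u (S = 67.5): continuation = 1/1.04·[0.4588·56.2500 + 0.5412·0.0000] = 24.8162; exercise value = 22.5000 ≤ continuation, so V_u = 24.8162
Node d (S = 29.25): continuation = 1/1.04·[0.4588·0.0000 + 0.5412·0.0000] = 0.0000; exercise value = 0.0000 ≤ continuation, so V_d = 0.0000
Node 0 (S = 45): continuation = 1/1.04·[0.4588·24.8162 + 0.5412·0.0000] = 10.9483; exercise value = 0.0000 ≤ continuation, so V_0 = 10.9483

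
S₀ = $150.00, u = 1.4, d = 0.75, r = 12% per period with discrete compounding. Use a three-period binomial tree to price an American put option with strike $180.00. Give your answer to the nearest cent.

$30.61

Risk-neutral probability p = (1 + 0.12 − 0.75)/(1.4 − 0.75) = 0.3700/0.6500 = 0.5692
Terminal stock prices: S_uuu = 411.6, S_uud = 220.5, S_udd = 118.1, S_ddd = 63.28
Terminal payoffs (K − S): max(-231.6, 0) = 0, max(-40.5, 0) = 0, max(61.88, 0) = 61.88, max(116.7, 0) = 116.7
Node uu (S = 294): continuation = 1/1.12·[0.5692·0.0000 + 0.4308·0.0000] = 0.0000; exercise value = 0.0000 ≤ continuation, so V_uu = 0.0000
Node ud (S = 157.5): continuation = 1/1.12·[0.5692·0.0000 + 0.4308·61.8750] = 23.7981; exercise value = 22.5000 ≤ continuation, so V_ud = 23.7981
Node dd (S = 84.38): continuation = 1/1.12·[0.5692·61.8750 + 0.4308·116.7188] = 76.3393; exercise value = 95.6250 > continuation, so V_dd = 95.6250 (exercise)
Node u (S = 210): continuation = 1/1.12·[0.5692·0.0000 + 0.4308·23.7981] = 9.1531; exercise value = 0.0000 ≤ continuation, so V_u = 9.1531
Node d (S = 112.5): continuation = 1/1.12·[0.5692·23.7981 + 0.4308·95.6250] = 48.8740; exercise value = 67.5000 > continuation, so V_d = 67.5000 (exercise)
Node 0 (S = 150): continuation = 1/1.12·[0.5692·9.1531 + 0.4308·67.5000] = 30.6135; exercise value = 30.0000 ≤ continuation, so V_0 = 30.6135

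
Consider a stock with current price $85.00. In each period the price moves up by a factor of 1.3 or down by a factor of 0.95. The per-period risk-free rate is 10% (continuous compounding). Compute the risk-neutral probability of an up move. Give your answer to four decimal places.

Risk-neutral probability p = (e^0.1 − 0.95)/(1.3 − 0.95) = 0.1552/0.3500 = 0.4433

p = 0.4433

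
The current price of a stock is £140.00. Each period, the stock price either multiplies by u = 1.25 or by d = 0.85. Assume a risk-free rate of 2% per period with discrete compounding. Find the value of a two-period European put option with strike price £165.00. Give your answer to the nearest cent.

£27.92

Risk-neutral probability p = (1 + 0.02 − 0.85)/(1.25 − 0.85) = 0.1700/0.4000 = 0.4250
Terminal stock prices: S_uu = 218.8, S_ud = 148.8, S_dd = 101.1
Terminal payoffs (K − S): max(-53.75, 0) = 0, max(16.25, 0) = 16.25, max(63.85, 0) = 63.85
Node u (S = 175): V_u = 1/1.02·[0.4250·0.0000 + 0.5750·16.2500] = 9.1605
Node d (S = 119): V_d = 1/1.02·[0.4250·16.2500 + 0.5750·63.8500] = 42.7647
Node 0 (S = 140): V_0 = 1/1.02·[0.4250·9.1605 + 0.5750·42.7647] = 27.9244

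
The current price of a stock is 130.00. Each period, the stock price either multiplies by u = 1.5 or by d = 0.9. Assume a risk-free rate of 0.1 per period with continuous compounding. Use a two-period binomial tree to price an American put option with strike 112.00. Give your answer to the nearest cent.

2.38

Risk-neutral probability p = (e^0.1 − 0.9)/(1.5 − 0.9) = 0.2052/0.6000 = 0.3420
Terminal stock prices: S_uu = 292.5, S_ud = 175.5, S_dd = 105.3
Terminal payoffs (K − S): max(-180.5, 0) = 0, max(-63.5, 0) = 0, max(6.7, 0) = 6.7
Node u (S = 195): continuation = e^(−0.1)·[0.3420·0.0000 + 0.6580·0.0000] = 0.0000; exercise value = 0.0000 ≤ continuation, so V_u = 0.0000
Node d (S = 117): continuation = e^(−0.1)·[0.3420·0.0000 + 0.6580·6.7000] = 3.9894; exercise value = 0.0000 ≤ continuation, so V_d = 3.9894
Node 0 (S = 130): continuation = e^(−0.1)·[0.3420·0.0000 + 0.6580·3.9894] = 2.3754; exercise value = 0.0000 ≤ continuation, so V_0 = 2.3754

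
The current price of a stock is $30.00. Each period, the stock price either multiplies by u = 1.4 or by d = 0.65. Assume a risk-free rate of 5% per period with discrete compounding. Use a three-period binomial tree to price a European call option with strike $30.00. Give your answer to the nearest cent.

$9.68

Risk-neutral probability p = (1 + 0.05 − 0.65)/(1.4 − 0.65) = 0.4000/0.7500 = 0.5333
Terminal stock prices: S_uuu = 82.32, S_uud = 38.22, S_udd = 17.75, S_ddd = 8.239
Terminal payoffs (S − K): max(52.32, 0) = 52.32, max(8.22, 0) = 8.22, max(-12.25, 0) = 0, max(-21.76, 0) = 0
Node uu (S = 58.8): V_uu = 1/1.05·[0.5333·52.3200 + 0.4667·8.2200] = 30.2286
Node ud (S = 27.3): V_ud = 1/1.05·[0.5333·8.2200 + 0.4667·0.0000] = 4.1752
Node dd (S = 12.68): V_dd = 1/1.05·[0.5333·0.0000 + 0.4667·0.0000] = 0.0000
Node u (S = 42): V_u = 1/1.05·[0.5333·30.2286 + 0.4667·4.1752] = 17.2099
Node d (S = 19.5): V_d = 1/1.05·[0.5333·4.1752 + 0.4667·0.0000] = 2.1208
Node 0 (S = 30): V_0 = 1/1.05·[0.5333·17.2099 + 0.4667·2.1208] = 9.6841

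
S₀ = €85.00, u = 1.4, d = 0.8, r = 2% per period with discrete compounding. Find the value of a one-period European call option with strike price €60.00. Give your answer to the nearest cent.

Risk-neutral probability p = (1 + 0.02 − 0.8)/(1.4 − 0.8) = 0.2200/0.6000 = 0.3667
Terminal stock prices: S_u = 119, S_d = 68
Terminal payoffs (S − K): max(59, 0) = 59, max(8, 0) = 8
Node 0 (S = 85): V_0 = 1/1.02·[0.3667·59.0000 + 0.6333·8.0000] = 26.1765

€26.18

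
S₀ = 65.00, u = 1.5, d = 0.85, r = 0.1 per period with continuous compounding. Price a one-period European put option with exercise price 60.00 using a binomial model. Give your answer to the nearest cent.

Risk-neutral probability p = (e^0.1 − 0.85)/(1.5 − 0.85) = 0.2552/0.6500 = 0.3926
Terminal stock prices: S_u = 97.5, S_d = 55.25
Terminal payoffs (K − S): max(-37.5, 0) = 0, max(4.75, 0) = 4.75
Node 0 (S = 65): V_0 = e^(−0.1)·[0.3926·0.0000 + 0.6074·4.7500] = 2.6107

2.61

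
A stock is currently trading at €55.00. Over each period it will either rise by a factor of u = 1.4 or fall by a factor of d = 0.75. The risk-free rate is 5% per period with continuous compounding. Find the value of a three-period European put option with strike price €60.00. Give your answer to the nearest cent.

€10.64

Risk-neutral probability p = (e^0.05 − 0.75)/(1.4 − 0.75) = 0.3013/0.6500 = 0.4635
Terminal stock prices: S_uuu = 150.9, S_uud = 80.85, S_udd = 43.31, S_ddd = 23.2
Terminal payoffs (K − S): max(-90.92, 0) = 0, max(-20.85, 0) = 0, max(16.69, 0) = 16.69, max(36.8, 0) = 36.8
Node uu (S = 107.8): V_uu = e^(−0.05)·[0.4635·0.0000 + 0.5365·0.0000] = 0.0000
Node ud (S = 57.75): V_ud = e^(−0.05)·[0.4635·0.0000 + 0.5365·16.6875] = 8.5163
Node dd (S = 30.94): V_dd = e^(−0.05)·[0.4635·16.6875 + 0.5365·36.7969] = 26.1363
Node u (S = 77): V_u = e^(−0.05)·[0.4635·0.0000 + 0.5365·8.5163] = 4.3462
Node d (S = 41.25): V_d = e^(−0.05)·[0.4635·8.5163 + 0.5365·26.1363] = 17.0931
Node 0 (S = 55): V_0 = e^(−0.05)·[0.4635·4.3462 + 0.5365·17.0931] = 10.6395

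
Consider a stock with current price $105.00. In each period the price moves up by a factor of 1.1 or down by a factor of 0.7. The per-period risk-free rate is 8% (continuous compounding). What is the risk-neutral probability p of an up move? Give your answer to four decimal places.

p = 0.9582

Risk-neutral probability p = (e^0.08 − 0.7)/(1.1 − 0.7) = 0.3833/0.4000 = 0.9582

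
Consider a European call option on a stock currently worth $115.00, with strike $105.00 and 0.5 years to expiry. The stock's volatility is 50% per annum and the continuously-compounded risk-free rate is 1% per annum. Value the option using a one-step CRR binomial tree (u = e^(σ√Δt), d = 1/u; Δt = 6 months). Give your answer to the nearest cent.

CRR parameters: u = e^(σ√Δt) = e^(0.5·√0.5) = 1.4241, d = 1/u = 0.7022
Per-period rate: rΔt = 0.01·0.5 = 0.005, so R = e^0.005 = 1.0050
Risk-neutral probability p = (e^0.005 − 0.7022)/(1.4241 − 0.7022) = 0.3028/0.7219 = 0.4195
Terminal stock prices: S_u = 163.8, S_d = 80.75
Terminal payoffs (S − K): max(58.77, 0) = 58.77, max(-24.25, 0) = 0
Node 0 (S = 115): V_0 = e^(−0.005)·[0.4195·58.7737 + 0.5805·0.0000] = 24.5305

$24.53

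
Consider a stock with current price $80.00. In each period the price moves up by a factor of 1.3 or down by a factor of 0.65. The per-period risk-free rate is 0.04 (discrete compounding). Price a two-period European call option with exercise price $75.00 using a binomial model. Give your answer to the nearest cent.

Risk-neutral probability p = (1 + 0.04 − 0.65)/(1.3 − 0.65) = 0.3900/0.6500 = 0.6000
Terminal stock prices: S_uu = 135.2, S_ud = 67.6, S_dd = 33.8
Terminal payoffs (S − K): max(60.2, 0) = 60.2, max(-7.4, 0) = 0, max(-41.2, 0) = 0
Node u (S = 104): V_u = 1/1.04·[0.6000·60.2000 + 0.4000·0.0000] = 34.7308
Node d (S = 52): V_d = 1/1.04·[0.6000·0.0000 + 0.4000·0.0000] = 0.0000
Node 0 (S = 80): V_0 = 1/1.04·[0.6000·34.7308 + 0.4000·0.0000] = 20.0370

$20.04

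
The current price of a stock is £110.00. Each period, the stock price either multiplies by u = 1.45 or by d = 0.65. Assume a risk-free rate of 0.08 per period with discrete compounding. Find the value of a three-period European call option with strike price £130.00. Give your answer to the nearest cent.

Risk-neutral probability p = (1 + 0.08 − 0.65)/(1.45 − 0.65) = 0.4300/0.8000 = 0.5375
Terminal stock prices: S_uuu = 335.3, S_uud = 150.3, S_udd = 67.39, S_ddd = 30.21
Terminal payoffs (S − K): max(205.3, 0) = 205.3, max(20.33, 0) = 20.33, max(-62.61, 0) = 0, max(-99.79, 0) = 0
Node uu (S = 231.3): V_uu = 1/1.08·[0.5375·205.3487 + 0.4625·20.3288] = 110.9046
Node ud (S = 103.7): V_ud = 1/1.08·[0.5375·20.3288 + 0.4625·0.0000] = 10.1173
Node dd (S = 46.48): V_dd = 1/1.08·[0.5375·0.0000 + 0.4625·0.0000] = 0.0000
Node u (S = 159.5): V_u = 1/1.08·[0.5375·110.9046 + 0.4625·10.1173] = 59.5282
Node d (S = 71.5): V_d = 1/1.08·[0.5375·10.1173 + 0.4625·0.0000] = 5.0352
Node 0 (S = 110): V_0 = 1/1.08·[0.5375·59.5282 + 0.4625·5.0352] = 31.7826

£31.78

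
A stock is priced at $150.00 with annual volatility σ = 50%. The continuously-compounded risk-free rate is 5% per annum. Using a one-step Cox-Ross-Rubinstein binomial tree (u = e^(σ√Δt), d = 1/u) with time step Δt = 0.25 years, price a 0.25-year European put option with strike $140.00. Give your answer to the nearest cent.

CRR parameters: u = e^(σ√Δt) = e^(0.5·√0.25) = 1.2840, d = 1/u = 0.7788
Per-period rate: rΔt = 0.05·0.25 = 0.0125, so R = e^0.0125 = 1.0126
Risk-neutral probability p = (e^0.0125 − 0.7788)/(1.2840 − 0.7788) = 0.2338/0.5052 = 0.4627
Terminal stock prices: S_u = 192.6, S_d = 116.8
Terminal payoffs (K − S): max(-52.6, 0) = 0, max(23.18, 0) = 23.18
Node 0 (S = 150): V_0 = e^(−0.0125)·[0.4627·0.0000 + 0.5373·23.1799] = 12.2994

$12.30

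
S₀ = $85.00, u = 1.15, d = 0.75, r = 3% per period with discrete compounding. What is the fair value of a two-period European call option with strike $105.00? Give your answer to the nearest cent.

$3.42

Risk-neutral probability p = (1 + 0.03 − 0.75)/(1.15 − 0.75) = 0.2800/0.4000 = 0.7000
Terminal stock prices: S_uu = 112.4, S_ud = 73.31, S_dd = 47.81
Terminal payoffs (S − K): max(7.412, 0) = 7.412, max(-31.69, 0) = 0, max(-57.19, 0) = 0
Node u (S = 97.75): V_u = 1/1.03·[0.7000·7.4125 + 0.3000·0.0000] = 5.0376
Node d (S = 63.75): V_d = 1/1.03·[0.7000·0.0000 + 0.3000·0.0000] = 0.0000
Node 0 (S = 85): V_0 = 1/1.03·[0.7000·5.0376 + 0.3000·0.0000] = 3.4236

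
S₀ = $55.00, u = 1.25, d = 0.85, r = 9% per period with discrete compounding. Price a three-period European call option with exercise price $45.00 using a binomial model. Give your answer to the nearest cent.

Risk-neutral probability p = (1 + 0.09 − 0.85)/(1.25 − 0.85) = 0.2400/0.4000 = 0.6000
Terminal stock prices: S_uuu = 107.4, S_uud = 73.05, S_udd = 49.67, S_ddd = 33.78
Terminal payoffs (S − K): max(62.42, 0) = 62.42, max(28.05, 0) = 28.05, max(4.672, 0) = 4.672, max(-11.22, 0) = 0
Node uu (S = 85.94): V_uu = 1/1.09·[0.6000·62.4219 + 0.4000·28.0469] = 44.6531
Node ud (S = 58.44): V_ud = 1/1.09·[0.6000·28.0469 + 0.4000·4.6719] = 17.1531
Node dd (S = 39.74): V_dd = 1/1.09·[0.6000·4.6719 + 0.4000·0.0000] = 2.5717
Node u (S = 68.75): V_u = 1/1.09·[0.6000·44.6531 + 0.4000·17.1531] = 30.8744
Node d (S = 46.75): V_d = 1/1.09·[0.6000·17.1531 + 0.4000·2.5717] = 10.3858
Node 0 (S = 55): V_0 = 1/1.09·[0.6000·30.8744 + 0.4000·10.3858] = 20.8064

$20.81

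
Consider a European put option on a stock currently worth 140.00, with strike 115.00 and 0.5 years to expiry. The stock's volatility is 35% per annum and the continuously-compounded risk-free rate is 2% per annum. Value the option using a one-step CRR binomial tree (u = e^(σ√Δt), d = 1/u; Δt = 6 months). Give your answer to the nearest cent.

3.05

CRR parameters: u = e^(σ√Δt) = e^(0.35·√0.5) = 1.2808, d = 1/u = 0.7808
Per-period rate: rΔt = 0.02·0.5 = 0.01, so R = e^0.01 = 1.0101
Risk-neutral probability p = (e^0.01 − 0.7808)/(1.2808 − 0.7808) = 0.2293/0.5000 = 0.4585
Terminal stock prices: S_u = 179.3, S_d = 109.3
Terminal payoffs (K − S): max(-64.31, 0) = 0, max(5.694, 0) = 5.694
Node 0 (S = 140): V_0 = e^(−0.01)·[0.4585·0.0000 + 0.5415·5.6936] = 3.0522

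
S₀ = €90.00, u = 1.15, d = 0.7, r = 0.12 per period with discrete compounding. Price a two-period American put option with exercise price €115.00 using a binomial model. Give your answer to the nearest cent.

Risk-neutral probability p = (1 + 0.12 − 0.7)/(1.15 − 0.7) = 0.4200/0.4500 = 0.9333
Terminal stock prices: S_uu = 119, S_ud = 72.45, S_dd = 44.1
Terminal payoffs (K − S): max(-4.025, 0) = 0, max(42.55, 0) = 42.55, max(70.9, 0) = 70.9
Node u (S = 103.5): continuation = 1/1.12·[0.9333·0.0000 + 0.0667·42.5500] = 2.5327; exercise value = 11.5000 > continuation, so V_u = 11.5000 (exercise)
Node d (S = 63): continuation = 1/1.12·[0.9333·42.5500 + 0.0667·70.9000] = 39.6786; exercise value = 52.0000 > continuation, so V_d = 52.0000 (exercise)
Node 0 (S = 90): continuation = 1/1.12·[0.9333·11.5000 + 0.0667·52.0000] = 12.6786; exercise value = 25.0000 > continuation, so V_0 = 25.0000 (exercise)

€25.00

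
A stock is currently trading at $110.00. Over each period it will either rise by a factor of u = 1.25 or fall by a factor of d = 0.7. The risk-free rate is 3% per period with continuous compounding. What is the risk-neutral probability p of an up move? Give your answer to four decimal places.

p = 0.6008

Risk-neutral probability p = (e^0.03 − 0.7)/(1.25 − 0.7) = 0.3305/0.5500 = 0.6008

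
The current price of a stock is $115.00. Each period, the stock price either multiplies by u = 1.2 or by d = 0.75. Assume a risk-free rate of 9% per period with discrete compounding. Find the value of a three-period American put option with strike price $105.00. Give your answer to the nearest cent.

Risk-neutral probability p = (1 + 0.09 − 0.75)/(1.2 − 0.75) = 0.3400/0.4500 = 0.7556
Terminal stock prices: S_uuu = 198.7, S_uud = 124.2, S_udd = 77.62, S_ddd = 48.52
Terminal payoffs (K − S): max(-93.72, 0) = 0, max(-19.2, 0) = 0, max(27.38, 0) = 27.38, max(56.48, 0) = 56.48
Node uu (S = 165.6): continuation = 1/1.09·[0.7556·0.0000 + 0.2444·0.0000] = 0.0000; exercise value = 0.0000 ≤ continuation, so V_uu = 0.0000
Node ud (S = 103.5): continuation = 1/1.09·[0.7556·0.0000 + 0.2444·27.3750] = 6.1391; exercise value = 1.5000 ≤ continuation, so V_ud = 6.1391
Node dd (S = 64.69): continuation = 1/1.09·[0.7556·27.3750 + 0.2444·56.4844] = 31.6428; exercise value = 40.3125 > continuation, so V_dd = 40.3125 (exercise)
Node u (S = 138): continuation = 1/1.09·[0.7556·0.0000 + 0.2444·6.1391] = 1.3768; exercise value = 0.0000 ≤ continuation, so V_u = 1.3768
Node d (S = 86.25): continuation = 1/1.09·[0.7556·6.1391 + 0.2444·40.3125] = 13.2960; exercise value = 18.7500 > continuation, so V_d = 18.7500 (exercise)
Node 0 (S = 115): continuation = 1/1.09·[0.7556·1.3768 + 0.2444·18.7500] = 5.1592; exercise value = 0.0000 ≤ continuation, so V_0 = 5.1592

$5.16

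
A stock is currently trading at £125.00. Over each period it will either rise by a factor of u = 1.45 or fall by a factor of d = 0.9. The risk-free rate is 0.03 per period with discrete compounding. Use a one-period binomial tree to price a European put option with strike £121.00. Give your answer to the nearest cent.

£6.30

Risk-neutral probability p = (1 + 0.03 − 0.9)/(1.45 − 0.9) = 0.1300/0.5500 = 0.2364
Terminal stock prices: S_u = 181.2, S_d = 112.5
Terminal payoffs (K − S): max(-60.25, 0) = 0, max(8.5, 0) = 8.5
Node 0 (S = 125): V_0 = 1/1.03·[0.2364·0.0000 + 0.7636·8.5000] = 6.3019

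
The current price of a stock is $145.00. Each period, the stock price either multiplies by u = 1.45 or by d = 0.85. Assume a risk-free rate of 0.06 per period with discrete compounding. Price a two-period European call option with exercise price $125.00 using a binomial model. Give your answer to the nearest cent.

Risk-neutral probability p = (1 + 0.06 − 0.85)/(1.45 − 0.85) = 0.2100/0.6000 = 0.3500
Terminal stock prices: S_uu = 304.9, S_ud = 178.7, S_dd = 104.8
Terminal payoffs (S − K): max(179.9, 0) = 179.9, max(53.71, 0) = 53.71, max(-20.24, 0) = 0
Node u (S = 210.2): V_u = 1/1.06·[0.3500·179.8625 + 0.6500·53.7125] = 92.3255
Node d (S = 123.2): V_d = 1/1.06·[0.3500·53.7125 + 0.6500·0.0000] = 17.7353
Node 0 (S = 145): V_0 = 1/1.06·[0.3500·92.3255 + 0.6500·17.7353] = 41.3602

$41.36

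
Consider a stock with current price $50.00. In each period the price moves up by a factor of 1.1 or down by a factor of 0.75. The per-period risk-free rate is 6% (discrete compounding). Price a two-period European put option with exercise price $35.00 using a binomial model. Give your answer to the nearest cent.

Risk-neutral probability p = (1 + 0.06 − 0.75)/(1.1 − 0.75) = 0.3100/0.3500 = 0.8857
Terminal stock prices: S_uu = 60.5, S_ud = 41.25, S_dd = 28.12
Terminal payoffs (K − S): max(-25.5, 0) = 0, max(-6.25, 0) = 0, max(6.875, 0) = 6.875
Node u (S = 55): V_u = 1/1.06·[0.8857·0.0000 + 0.1143·0.0000] = 0.0000
Node d (S = 37.5): V_d = 1/1.06·[0.8857·0.0000 + 0.1143·6.8750] = 0.7412
Node 0 (S = 50): V_0 = 1/1.06·[0.8857·0.0000 + 0.1143·0.7412] = 0.0799

$0.08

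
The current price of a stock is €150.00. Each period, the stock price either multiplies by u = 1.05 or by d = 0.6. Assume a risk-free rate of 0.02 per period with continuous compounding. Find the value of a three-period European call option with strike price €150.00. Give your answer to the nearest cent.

Risk-neutral probability p = (e^0.02 − 0.6)/(1.05 − 0.6) = 0.4202/0.4500 = 0.9338
Terminal stock prices: S_uuu = 173.6, S_uud = 99.22, S_udd = 56.7, S_ddd = 32.4
Terminal payoffs (S − K): max(23.64, 0) = 23.64, max(-50.78, 0) = 0, max(-93.3, 0) = 0, max(-117.6, 0) = 0
Node uu (S = 165.4): V_uu = e^(−0.02)·[0.9338·23.6438 + 0.0662·0.0000] = 21.6409
Node ud (S = 94.5): V_ud = e^(−0.02)·[0.9338·0.0000 + 0.0662·0.0000] = 0.0000
Node dd (S = 54): V_dd = e^(−0.02)·[0.9338·0.0000 + 0.0662·0.0000] = 0.0000
Node u (S = 157.5): V_u = e^(−0.02)·[0.9338·21.6409 + 0.0662·0.0000] = 19.8077
Node d (S = 90): V_d = e^(−0.02)·[0.9338·0.0000 + 0.0662·0.0000] = 0.0000
Node 0 (S = 150): V_0 = e^(−0.02)·[0.9338·19.8077 + 0.0662·0.0000] = 18.1298

€18.13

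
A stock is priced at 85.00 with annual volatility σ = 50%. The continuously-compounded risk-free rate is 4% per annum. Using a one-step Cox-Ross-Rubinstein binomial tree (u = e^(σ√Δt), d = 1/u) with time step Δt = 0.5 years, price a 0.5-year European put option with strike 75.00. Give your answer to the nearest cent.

CRR parameters: u = e^(σ√Δt) = e^(0.5·√0.5) = 1.4241, d = 1/u = 0.7022
Per-period rate: rΔt = 0.04·0.5 = 0.02, so R = e^0.02 = 1.0202
Risk-neutral probability p = (e^0.02 − 0.7022)/(1.4241 − 0.7022) = 0.3180/0.7219 = 0.4405
Terminal stock prices: S_u = 121.1, S_d = 59.69
Terminal payoffs (K − S): max(-46.05, 0) = 0, max(15.31, 0) = 15.31
Node 0 (S = 85): V_0 = e^(−0.02)·[0.4405·0.0000 + 0.5595·15.3140] = 8.3985

8.40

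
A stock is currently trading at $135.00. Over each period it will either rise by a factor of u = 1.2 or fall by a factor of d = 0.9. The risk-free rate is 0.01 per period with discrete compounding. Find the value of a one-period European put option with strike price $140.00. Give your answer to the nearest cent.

Risk-neutral probability p = (1 + 0.01 − 0.9)/(1.2 − 0.9) = 0.1100/0.3000 = 0.3667
Terminal stock prices: S_u = 162, S_d = 121.5
Terminal payoffs (K − S): max(-22, 0) = 0, max(18.5, 0) = 18.5
Node 0 (S = 135): V_0 = 1/1.01·[0.3667·0.0000 + 0.6333·18.5000] = 11.6007

$11.60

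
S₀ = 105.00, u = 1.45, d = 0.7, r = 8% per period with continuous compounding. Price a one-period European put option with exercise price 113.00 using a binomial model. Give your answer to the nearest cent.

Risk-neutral probability p = (e^0.08 − 0.7)/(1.45 − 0.7) = 0.3833/0.7500 = 0.5110
Terminal stock prices: S_u = 152.2, S_d = 73.5
Terminal payoffs (K − S): max(-39.25, 0) = 0, max(39.5, 0) = 39.5
Node 0 (S = 105): V_0 = e^(−0.08)·[0.5110·0.0000 + 0.4890·39.5000] = 17.8287

17.83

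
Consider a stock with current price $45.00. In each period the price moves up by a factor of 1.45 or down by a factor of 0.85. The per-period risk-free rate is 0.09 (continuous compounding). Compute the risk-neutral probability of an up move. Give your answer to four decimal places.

Risk-neutral probability p = (e^0.09 − 0.85)/(1.45 − 0.85) = 0.2442/0.6000 = 0.4070

p = 0.4070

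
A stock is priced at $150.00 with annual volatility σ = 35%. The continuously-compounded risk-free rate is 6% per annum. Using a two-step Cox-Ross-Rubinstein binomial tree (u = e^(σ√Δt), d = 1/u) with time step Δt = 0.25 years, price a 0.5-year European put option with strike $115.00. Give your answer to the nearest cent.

$2.26

CRR parameters: u = e^(σ√Δt) = e^(0.35·√0.25) = 1.1912, d = 1/u = 0.8395
Per-period rate: rΔt = 0.06·0.25 = 0.015, so R = e^0.015 = 1.0151
Risk-neutral probability p = (e^0.015 − 0.8395)/(1.1912 − 0.8395) = 0.1757/0.3518 = 0.4993
Terminal stock prices: S_uu = 212.9, S_ud = 150, S_dd = 105.7
Terminal payoffs (K − S): max(-97.86, 0) = 0, max(-35, 0) = 0, max(9.297, 0) = 9.297
Node u (S = 178.7): V_u = e^(−0.015)·[0.4993·0.0000 + 0.5007·0.0000] = 0.0000
Node d (S = 125.9): V_d = e^(−0.015)·[0.4993·0.0000 + 0.5007·9.2968] = 4.5854
Node 0 (S = 150): V_0 = e^(−0.015)·[0.4993·0.0000 + 0.5007·4.5854] = 2.2616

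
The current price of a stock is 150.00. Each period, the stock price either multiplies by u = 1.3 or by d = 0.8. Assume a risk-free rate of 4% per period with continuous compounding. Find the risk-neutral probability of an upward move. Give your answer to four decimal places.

p = 0.4816

Risk-neutral probability p = (e^0.04 − 0.8)/(1.3 − 0.8) = 0.2408/0.5000 = 0.4816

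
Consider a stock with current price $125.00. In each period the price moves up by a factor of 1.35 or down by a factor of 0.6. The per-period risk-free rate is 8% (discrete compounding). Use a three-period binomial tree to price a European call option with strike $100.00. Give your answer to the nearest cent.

Risk-neutral probability p = (1 + 0.08 − 0.6)/(1.35 − 0.6) = 0.4800/0.7500 = 0.6400
Terminal stock prices: S_uuu = 307.5, S_uud = 136.7, S_udd = 60.75, S_ddd = 27
Terminal payoffs (S − K): max(207.5, 0) = 207.5, max(36.69, 0) = 36.69, max(-39.25, 0) = 0, max(-73, 0) = 0
Node uu (S = 227.8): V_uu = 1/1.08·[0.6400·207.5469 + 0.3600·36.6875] = 135.2199
Node ud (S = 101.2): V_ud = 1/1.08·[0.6400·36.6875 + 0.3600·0.0000] = 21.7407
Node dd (S = 45): V_dd = 1/1.08·[0.6400·0.0000 + 0.3600·0.0000] = 0.0000
Node u (S = 168.8): V_u = 1/1.08·[0.6400·135.2199 + 0.3600·21.7407] = 87.3772
Node d (S = 75): V_d = 1/1.08·[0.6400·21.7407 + 0.3600·0.0000] = 12.8834
Node 0 (S = 125): V_0 = 1/1.08·[0.6400·87.3772 + 0.3600·12.8834] = 56.0736

$56.07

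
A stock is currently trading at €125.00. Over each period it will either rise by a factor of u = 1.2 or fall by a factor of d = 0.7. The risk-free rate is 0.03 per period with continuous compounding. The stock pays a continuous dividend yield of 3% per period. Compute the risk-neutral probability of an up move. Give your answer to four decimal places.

p = 0.6000

Per-period risk-free factor R = e^0.03 = 1.0305; dividend-adjusted growth = e^(0.03−0.03) = 1.0000.
Risk-neutral probability p = (1.0000 − 0.7)/(1.2 − 0.7) = 0.3000/0.5000 = 0.6000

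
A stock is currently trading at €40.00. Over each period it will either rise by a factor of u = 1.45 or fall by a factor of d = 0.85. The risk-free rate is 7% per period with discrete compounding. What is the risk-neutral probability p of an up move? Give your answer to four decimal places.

p = 0.3667

Risk-neutral probability p = (1 + 0.07 − 0.85)/(1.45 − 0.85) = 0.2200/0.6000 = 0.3667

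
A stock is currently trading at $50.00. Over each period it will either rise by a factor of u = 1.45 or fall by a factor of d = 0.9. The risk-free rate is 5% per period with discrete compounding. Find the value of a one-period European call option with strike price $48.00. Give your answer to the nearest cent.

Risk-neutral probability p = (1 + 0.05 − 0.9)/(1.45 − 0.9) = 0.1500/0.5500 = 0.2727
Terminal stock prices: S_u = 72.5, S_d = 45
Terminal payoffs (S − K): max(24.5, 0) = 24.5, max(-3, 0) = 0
Node 0 (S = 50): V_0 = 1/1.05·[0.2727·24.5000 + 0.7273·0.0000] = 6.3636

$6.36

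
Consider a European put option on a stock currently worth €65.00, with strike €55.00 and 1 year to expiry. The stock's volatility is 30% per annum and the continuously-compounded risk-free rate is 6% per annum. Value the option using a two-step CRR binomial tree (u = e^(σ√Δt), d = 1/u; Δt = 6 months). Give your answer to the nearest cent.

CRR parameters: u = e^(σ√Δt) = e^(0.3·√0.5) = 1.2363, d = 1/u = 0.8089
Per-period rate: rΔt = 0.06·0.5 = 0.03, so R = e^0.03 = 1.0305
Risk-neutral probability p = (e^0.03 − 0.8089)/(1.2363 − 0.8089) = 0.2216/0.4275 = 0.5184
Terminal stock prices: S_uu = 99.35, S_ud = 65, S_dd = 42.53
Terminal payoffs (K − S): max(-44.35, 0) = 0, max(-10, 0) = 0, max(12.47, 0) = 12.47
Node u (S = 80.36): V_u = e^(−0.03)·[0.5184·0.0000 + 0.4816·0.0000] = 0.0000
Node d (S = 52.58): V_d = e^(−0.03)·[0.5184·0.0000 + 0.4816·12.4737] = 5.8296
Node 0 (S = 65): V_0 = e^(−0.03)·[0.5184·0.0000 + 0.4816·5.8296] = 2.7245

€2.72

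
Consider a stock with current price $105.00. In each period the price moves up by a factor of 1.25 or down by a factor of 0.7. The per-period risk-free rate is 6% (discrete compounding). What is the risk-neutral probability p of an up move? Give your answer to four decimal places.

Risk-neutral probability p = (1 + 0.06 − 0.7)/(1.25 − 0.7) = 0.3600/0.5500 = 0.6545

p = 0.6545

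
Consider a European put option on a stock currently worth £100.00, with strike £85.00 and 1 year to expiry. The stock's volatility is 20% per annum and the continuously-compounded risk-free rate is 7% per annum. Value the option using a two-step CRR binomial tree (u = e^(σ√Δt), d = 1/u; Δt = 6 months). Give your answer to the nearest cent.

£1.51

CRR parameters: u = e^(σ√Δt) = e^(0.2·√0.5) = 1.1519, d = 1/u = 0.8681
Per-period rate: rΔt = 0.07·0.5 = 0.035, so R = e^0.035 = 1.0356
Risk-neutral probability p = (e^0.035 − 0.8681)/(1.1519 − 0.8681) = 0.1675/0.2838 = 0.5902
Terminal stock prices: S_uu = 132.7, S_ud = 100, S_dd = 75.36
Terminal payoffs (K − S): max(-47.69, 0) = 0, max(-15, 0) = 0, max(9.636, 0) = 9.636
Node u (S = 115.2): V_u = e^(−0.035)·[0.5902·0.0000 + 0.4098·0.0000] = 0.0000
Node d (S = 86.81): V_d = e^(−0.035)·[0.5902·0.0000 + 0.4098·9.6362] = 3.8129
Node 0 (S = 100): V_0 = e^(−0.035)·[0.5902·0.0000 + 0.4098·3.8129] = 1.5087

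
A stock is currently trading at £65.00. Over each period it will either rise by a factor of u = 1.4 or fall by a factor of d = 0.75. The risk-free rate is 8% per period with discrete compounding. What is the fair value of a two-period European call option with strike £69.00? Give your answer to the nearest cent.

Risk-neutral probability p = (1 + 0.08 − 0.75)/(1.4 − 0.75) = 0.3300/0.6500 = 0.5077
Terminal stock prices: S_uu = 127.4, S_ud = 68.25, S_dd = 36.56
Terminal payoffs (S − K): max(58.4, 0) = 58.4, max(-0.75, 0) = 0, max(-32.44, 0) = 0
Node u (S = 91): V_u = 1/1.08·[0.5077·58.4000 + 0.4923·0.0000] = 27.4530
Node d (S = 48.75): V_d = 1/1.08·[0.5077·0.0000 + 0.4923·0.0000] = 0.0000
Node 0 (S = 65): V_0 = 1/1.08·[0.5077·27.4530 + 0.4923·0.0000] = 12.9053

£12.91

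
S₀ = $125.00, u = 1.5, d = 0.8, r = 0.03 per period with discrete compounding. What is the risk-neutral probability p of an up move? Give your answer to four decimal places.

p = 0.3286

Risk-neutral probability p = (1 + 0.03 − 0.8)/(1.5 − 0.8) = 0.2300/0.7000 = 0.3286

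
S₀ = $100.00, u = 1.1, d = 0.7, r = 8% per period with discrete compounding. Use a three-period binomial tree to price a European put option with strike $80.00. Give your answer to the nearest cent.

Risk-neutral probability p = (1 + 0.08 − 0.7)/(1.1 − 0.7) = 0.3800/0.4000 = 0.9500
Terminal stock prices: S_uuu = 133.1, S_uud = 84.7, S_udd = 53.9, S_ddd = 34.3
Terminal payoffs (K − S): max(-53.1, 0) = 0, max(-4.7, 0) = 0, max(26.1, 0) = 26.1, max(45.7, 0) = 45.7
Node uu (S = 121): V_uu = 1/1.08·[0.9500·0.0000 + 0.0500·0.0000] = 0.0000
Node ud (S = 77): V_ud = 1/1.08·[0.9500·0.0000 + 0.0500·26.1000] = 1.2083
Node dd (S = 49): V_dd = 1/1.08·[0.9500·26.1000 + 0.0500·45.7000] = 25.0741
Node u (S = 110): V_u = 1/1.08·[0.9500·0.0000 + 0.0500·1.2083] = 0.0559
Node d (S = 70): V_d = 1/1.08·[0.9500·1.2083 + 0.0500·25.0741] = 2.2237
Node 0 (S = 100): V_0 = 1/1.08·[0.9500·0.0559 + 0.0500·2.2237] = 0.1522

$0.15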